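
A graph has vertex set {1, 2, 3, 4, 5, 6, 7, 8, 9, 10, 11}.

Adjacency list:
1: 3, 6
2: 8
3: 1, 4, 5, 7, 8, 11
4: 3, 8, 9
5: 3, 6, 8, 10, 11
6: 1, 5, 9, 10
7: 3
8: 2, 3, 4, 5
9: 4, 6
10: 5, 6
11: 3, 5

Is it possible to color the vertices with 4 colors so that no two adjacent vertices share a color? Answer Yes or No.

Yes

The chromatic number is 3. 5, 6, 10 form a triangle, so at least 3 colors are needed.
3 colors suffice: 1=blue, 2=red, 3=red, 4=blue, 5=blue, 6=red, 7=blue, 8=green, 9=green, 10=green, 11=green.
Since 4 ≥ 3, a proper 4-coloring certainly exists.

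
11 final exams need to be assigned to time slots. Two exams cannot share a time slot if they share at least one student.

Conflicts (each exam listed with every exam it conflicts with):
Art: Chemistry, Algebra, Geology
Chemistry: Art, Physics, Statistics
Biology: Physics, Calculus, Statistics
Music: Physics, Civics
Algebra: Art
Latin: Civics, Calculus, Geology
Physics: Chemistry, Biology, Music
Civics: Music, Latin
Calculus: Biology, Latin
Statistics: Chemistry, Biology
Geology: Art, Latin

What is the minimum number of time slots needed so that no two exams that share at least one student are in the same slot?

The cycle Art-Chemistry-Physics-Music-Civics-Latin-Geology-Art has odd length 7, so it cannot be 2-colored; at least 3 time slots are needed.
Using 3 time slots: Art=1, Chemistry=2, Biology=2, Music=2, Algebra=2, Latin=1, Physics=1, Civics=3, Calculus=3, Statistics=1, Geology=2. Every pair that conflicts lands in different time slots.

3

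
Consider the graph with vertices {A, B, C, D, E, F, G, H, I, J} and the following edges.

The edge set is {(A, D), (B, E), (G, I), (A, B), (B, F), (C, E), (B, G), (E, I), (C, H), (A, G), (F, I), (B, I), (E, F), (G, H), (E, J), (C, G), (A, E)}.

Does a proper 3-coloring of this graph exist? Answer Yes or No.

B, E, F, I form a clique, so at least 4 colors are needed.
So 3 colors are not enough.

No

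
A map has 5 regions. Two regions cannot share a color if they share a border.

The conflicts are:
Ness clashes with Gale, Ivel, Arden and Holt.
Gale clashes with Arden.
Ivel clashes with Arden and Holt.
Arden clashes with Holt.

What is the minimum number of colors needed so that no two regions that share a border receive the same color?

Ness, Ivel, Arden, Holt all conflict with each other, so at least 4 colors are needed.
4 colors suffice: color 1 → {Arden}; color 2 → {Ness}; color 3 → {Gale, Ivel}; color 4 → {Holt}. No two conflicting regions share a color.

4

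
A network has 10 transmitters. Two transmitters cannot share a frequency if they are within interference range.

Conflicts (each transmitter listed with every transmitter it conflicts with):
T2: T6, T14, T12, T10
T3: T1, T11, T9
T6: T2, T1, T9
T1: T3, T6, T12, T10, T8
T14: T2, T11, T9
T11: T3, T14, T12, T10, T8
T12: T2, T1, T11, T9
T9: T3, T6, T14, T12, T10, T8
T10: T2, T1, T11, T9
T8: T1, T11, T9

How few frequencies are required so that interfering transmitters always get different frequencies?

2

T14 and T11 conflict, so at least 2 frequencies are needed.
2 frequencies suffice: frequency 1 → {T2, T1, T11, T9}; frequency 2 → {T3, T6, T14, T12, T10, T8}. No two conflicting transmitters share a frequency.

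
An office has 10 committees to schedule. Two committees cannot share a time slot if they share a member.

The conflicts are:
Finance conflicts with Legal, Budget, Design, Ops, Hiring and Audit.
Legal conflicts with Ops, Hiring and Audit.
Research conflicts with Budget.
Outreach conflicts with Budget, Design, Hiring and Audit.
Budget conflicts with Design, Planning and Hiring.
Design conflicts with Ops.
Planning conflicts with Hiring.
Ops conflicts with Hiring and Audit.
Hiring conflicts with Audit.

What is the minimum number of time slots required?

5

Finance, Legal, Ops, Hiring, Audit all conflict with each other, so at least 5 time slots are needed.
5 time slots suffice: time slot 1 → {Research, Design, Hiring}; time slot 2 → {Finance, Outreach, Planning}; time slot 3 → {Budget, Audit}; time slot 4 → {Ops}; time slot 5 → {Legal}. No two conflicting committees share a time slot.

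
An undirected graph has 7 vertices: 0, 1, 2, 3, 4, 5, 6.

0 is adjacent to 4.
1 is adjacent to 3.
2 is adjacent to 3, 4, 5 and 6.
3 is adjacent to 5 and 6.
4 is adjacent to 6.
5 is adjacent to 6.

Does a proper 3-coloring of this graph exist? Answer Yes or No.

2, 3, 5, 6 are mutually adjacent (a clique of size 4), so at least 4 colors are needed.
So 3 colors are not enough.

No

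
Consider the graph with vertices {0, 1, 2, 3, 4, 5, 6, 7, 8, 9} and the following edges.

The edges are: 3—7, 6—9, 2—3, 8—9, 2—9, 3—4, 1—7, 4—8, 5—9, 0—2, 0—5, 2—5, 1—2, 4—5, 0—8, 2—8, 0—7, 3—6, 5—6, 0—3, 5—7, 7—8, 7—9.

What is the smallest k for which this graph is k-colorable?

5, 7, 9 are pairwise adjacent, so at least 3 colors are needed.
3 colors suffice: 0=c, 1=b, 2=a, 3=b, 4=a, 5=b, 6=a, 7=a, 8=b, 9=c. Every edge joins two different colors.

3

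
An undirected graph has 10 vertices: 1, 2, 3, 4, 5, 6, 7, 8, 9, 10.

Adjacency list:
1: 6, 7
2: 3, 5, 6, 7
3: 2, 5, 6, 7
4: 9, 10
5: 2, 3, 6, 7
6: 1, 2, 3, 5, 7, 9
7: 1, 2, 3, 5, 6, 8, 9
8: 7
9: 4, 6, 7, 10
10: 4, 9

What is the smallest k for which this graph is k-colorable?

5

2, 3, 5, 6, 7 form a clique, so at least 5 colors are needed.
5 colors suffice: color a → {7, 10}; color b → {4, 6, 8}; color c → {1, 5, 9}; color d → {3}; color e → {2}. Every edge joins two different colors.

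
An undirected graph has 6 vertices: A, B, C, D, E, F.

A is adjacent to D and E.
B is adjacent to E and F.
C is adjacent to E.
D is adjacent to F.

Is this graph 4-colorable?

Yes

The chromatic number is 3. The cycle B-E-A-D-F-B has odd length 5, so it cannot be 2-colored; at least 3 colors are needed.
One proper 3-coloring: A=2, B=2, C=2, D=3, E=1, F=1.
Since 4 ≥ 3, a proper 4-coloring certainly exists.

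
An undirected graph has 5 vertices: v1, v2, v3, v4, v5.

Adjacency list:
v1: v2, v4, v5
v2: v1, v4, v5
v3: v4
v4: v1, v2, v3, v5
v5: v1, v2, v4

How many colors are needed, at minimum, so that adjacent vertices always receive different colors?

4

v1, v2, v4, v5 form a clique, so at least 4 colors are needed.
One proper 4-coloring: v1=3, v2=2, v3=2, v4=1, v5=4. Every edge joins two different colors.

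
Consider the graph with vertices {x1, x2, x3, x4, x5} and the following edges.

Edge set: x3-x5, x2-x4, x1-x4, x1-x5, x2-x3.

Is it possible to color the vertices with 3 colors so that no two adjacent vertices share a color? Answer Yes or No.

The chromatic number is 3. The cycle x3-x5-x1-x4-x2-x3 has odd length 5, so it cannot be 2-colored; at least 3 colors are needed.
3 colors suffice: color 1 → {x1, x3}; color 2 → {x4, x5}; color 3 → {x2}.
That is already a proper 3-coloring.

Yes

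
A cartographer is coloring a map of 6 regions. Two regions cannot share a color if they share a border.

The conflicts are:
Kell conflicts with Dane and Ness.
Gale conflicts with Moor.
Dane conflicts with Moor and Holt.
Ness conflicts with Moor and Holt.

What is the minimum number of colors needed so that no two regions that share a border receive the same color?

2

Kell and Dane conflict, so at least 2 colors are needed.
2 colors suffice: color 1 → {Gale, Dane, Ness}; color 2 → {Kell, Moor, Holt}. No two conflicting regions share a color.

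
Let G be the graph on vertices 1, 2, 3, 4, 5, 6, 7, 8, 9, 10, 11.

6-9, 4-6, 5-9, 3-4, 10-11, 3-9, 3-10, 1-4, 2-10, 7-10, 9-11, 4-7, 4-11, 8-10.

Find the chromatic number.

2

8 and 10 are adjacent, so at least 2 colors are needed.
2 colors suffice: color red → {4, 9, 10}; color blue → {1, 2, 3, 5, 6, 7, 8, 11}. Every edge joins two different colors.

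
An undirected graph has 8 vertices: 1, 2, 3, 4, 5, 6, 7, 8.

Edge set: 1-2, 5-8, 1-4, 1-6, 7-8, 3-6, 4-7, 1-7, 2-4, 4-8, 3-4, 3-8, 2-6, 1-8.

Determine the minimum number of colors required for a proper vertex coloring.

1, 4, 7, 8 are pairwise adjacent (a clique of size 4), so at least 4 colors are needed.
A valid assignment using 4 colors: 1=c, 2=b, 3=c, 4=a, 5=a, 6=a, 7=d, 8=b. Every edge joins two different colors.

4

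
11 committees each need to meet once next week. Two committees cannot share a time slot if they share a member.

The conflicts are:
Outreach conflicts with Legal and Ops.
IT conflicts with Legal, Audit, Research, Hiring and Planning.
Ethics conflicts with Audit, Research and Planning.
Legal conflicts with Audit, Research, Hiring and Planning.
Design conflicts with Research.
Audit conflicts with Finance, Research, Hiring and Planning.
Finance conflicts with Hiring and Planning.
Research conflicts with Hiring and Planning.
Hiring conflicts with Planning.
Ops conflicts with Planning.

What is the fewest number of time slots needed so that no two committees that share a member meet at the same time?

IT, Legal, Audit, Research, Hiring, Planning pairwise conflict, so at least 6 time slots are needed.
6 time slots suffice: time slot 1 → {Outreach, Design, Planning}; time slot 2 → {Audit, Ops}; time slot 3 → {Finance, Research}; time slot 4 → {Ethics, Hiring}; time slot 5 → {Legal}; time slot 6 → {IT}. Each listed conflict is separated.

6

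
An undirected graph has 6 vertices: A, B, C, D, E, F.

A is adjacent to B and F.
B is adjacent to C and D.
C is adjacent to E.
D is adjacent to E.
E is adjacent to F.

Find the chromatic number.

3

The cycle B-C-E-F-A-B has odd length 5, so it cannot be 2-colored; at least 3 colors are needed.
3 colors suffice: color red → {B, E}; color blue → {A, C, D}; color green → {F}. No two adjacent vertices share a color.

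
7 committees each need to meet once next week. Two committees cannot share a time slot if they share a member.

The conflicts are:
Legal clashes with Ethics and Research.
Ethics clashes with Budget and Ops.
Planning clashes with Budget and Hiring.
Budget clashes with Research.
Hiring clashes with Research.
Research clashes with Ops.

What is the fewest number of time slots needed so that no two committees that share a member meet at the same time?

2

Legal and Ethics conflict, so at least 2 time slots are needed.
2 time slots suffice: time slot 1 → {Ethics, Planning, Research}; time slot 2 → {Legal, Budget, Hiring, Ops}. No two conflicting committees share a time slot.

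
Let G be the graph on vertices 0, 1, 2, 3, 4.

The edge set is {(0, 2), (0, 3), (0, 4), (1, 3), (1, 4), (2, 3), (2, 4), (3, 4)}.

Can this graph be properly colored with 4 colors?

Yes

The chromatic number is 4. 0, 2, 3, 4 are pairwise adjacent (a clique of size 4), so at least 4 colors are needed.
A valid assignment using 4 colors: 0=green, 1=green, 2=yellow, 3=red, 4=blue.
That is already a proper 4-coloring.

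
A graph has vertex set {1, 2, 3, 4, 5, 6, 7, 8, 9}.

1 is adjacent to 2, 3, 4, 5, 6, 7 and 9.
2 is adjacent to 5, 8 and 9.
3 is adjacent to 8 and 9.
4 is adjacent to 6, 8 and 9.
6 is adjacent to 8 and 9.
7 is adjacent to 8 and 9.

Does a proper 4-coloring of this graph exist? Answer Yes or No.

Yes

The chromatic number is 4. 1, 4, 6, 9 form a clique, so at least 4 colors are needed.
4 colors suffice: 1=red, 2=green, 3=green, 4=yellow, 5=blue, 6=green, 7=green, 8=red, 9=blue.
That is already a proper 4-coloring.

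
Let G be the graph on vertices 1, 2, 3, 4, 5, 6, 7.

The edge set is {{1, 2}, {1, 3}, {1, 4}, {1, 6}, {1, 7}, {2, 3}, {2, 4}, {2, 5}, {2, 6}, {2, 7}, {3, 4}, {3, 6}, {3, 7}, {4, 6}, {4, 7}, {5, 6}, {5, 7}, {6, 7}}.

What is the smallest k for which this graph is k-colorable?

1, 2, 3, 4, 6, 7 are mutually adjacent (a clique of size 6), so at least 6 colors are needed.
6 colors suffice: color a → {6}; color b → {2}; color c → {7}; color d → {3, 5}; color e → {1}; color f → {4}. Each edge has distinct colors on its endpoints.

6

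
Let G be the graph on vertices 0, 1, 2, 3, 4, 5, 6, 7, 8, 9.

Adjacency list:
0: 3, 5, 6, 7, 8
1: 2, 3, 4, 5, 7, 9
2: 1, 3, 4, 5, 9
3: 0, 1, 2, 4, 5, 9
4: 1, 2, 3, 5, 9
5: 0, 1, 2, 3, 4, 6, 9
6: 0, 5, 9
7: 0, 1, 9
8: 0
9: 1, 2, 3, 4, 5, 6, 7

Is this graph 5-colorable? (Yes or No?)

1, 2, 3, 4, 5, 9 are mutually adjacent (a clique of size 6), so at least 6 colors are needed.
So 5 colors are not enough.

No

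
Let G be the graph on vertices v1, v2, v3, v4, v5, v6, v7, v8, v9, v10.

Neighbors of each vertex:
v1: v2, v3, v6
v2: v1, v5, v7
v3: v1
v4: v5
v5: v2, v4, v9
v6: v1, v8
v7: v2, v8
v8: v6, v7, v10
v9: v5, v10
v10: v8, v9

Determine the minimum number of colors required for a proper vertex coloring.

3

The cycle v8-v6-v1-v2-v7-v8 has odd length 5, so it cannot be 2-colored; at least 3 colors are needed.
A valid assignment using 3 colors: v1=red, v2=blue, v3=blue, v4=blue, v5=red, v6=blue, v7=green, v8=red, v9=blue, v10=green. No two adjacent vertices share a color.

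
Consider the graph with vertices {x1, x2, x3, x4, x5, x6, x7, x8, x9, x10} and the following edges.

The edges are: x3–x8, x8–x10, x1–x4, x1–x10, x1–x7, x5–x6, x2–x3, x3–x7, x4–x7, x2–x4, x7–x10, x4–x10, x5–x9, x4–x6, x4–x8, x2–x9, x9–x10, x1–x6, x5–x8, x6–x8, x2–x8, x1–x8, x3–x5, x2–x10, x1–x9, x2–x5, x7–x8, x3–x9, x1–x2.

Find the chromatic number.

5

x1, x4, x7, x8, x10 are pairwise adjacent (a clique of size 5), so at least 5 colors are needed.
A valid assignment using 5 colors: x1=2, x2=3, x3=4, x4=5, x5=2, x6=3, x7=3, x8=1, x9=1, x10=4. Every edge joins two different colors.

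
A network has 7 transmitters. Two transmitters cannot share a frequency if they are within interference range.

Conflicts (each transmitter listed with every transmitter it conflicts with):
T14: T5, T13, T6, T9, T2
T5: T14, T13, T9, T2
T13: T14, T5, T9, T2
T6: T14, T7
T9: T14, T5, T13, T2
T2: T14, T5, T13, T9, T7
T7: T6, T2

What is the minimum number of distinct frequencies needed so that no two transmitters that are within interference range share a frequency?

5

T14, T5, T13, T9, T2 pairwise conflict, so at least 5 frequencies are needed.
A valid assignment using 5 frequencies: T14=1, T5=5, T13=4, T6=2, T9=3, T2=2, T7=1. Each listed conflict is separated.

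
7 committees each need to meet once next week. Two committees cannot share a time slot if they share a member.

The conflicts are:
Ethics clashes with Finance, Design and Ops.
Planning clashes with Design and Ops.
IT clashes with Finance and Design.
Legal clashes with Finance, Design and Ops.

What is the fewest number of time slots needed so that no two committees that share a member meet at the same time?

IT and Finance conflict, so at least 2 time slots are needed.
2 time slots suffice: Ethics=2, Planning=2, IT=2, Legal=2, Finance=1, Design=1, Ops=1. No two conflicting committees share a time slot.

2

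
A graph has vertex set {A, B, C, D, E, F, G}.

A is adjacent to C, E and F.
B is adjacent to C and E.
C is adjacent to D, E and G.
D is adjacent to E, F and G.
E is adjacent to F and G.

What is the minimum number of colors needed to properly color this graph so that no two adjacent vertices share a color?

C, D, E, G are pairwise adjacent (a clique of size 4), so at least 4 colors are needed.
4 colors suffice: color 1 → {E}; color 2 → {C, F}; color 3 → {A, B, D}; color 4 → {G}. Every edge joins two different colors.

4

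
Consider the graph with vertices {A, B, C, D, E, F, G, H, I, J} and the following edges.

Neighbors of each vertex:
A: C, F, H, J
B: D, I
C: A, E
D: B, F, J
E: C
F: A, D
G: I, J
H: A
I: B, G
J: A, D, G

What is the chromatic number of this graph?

3

The cycle D-J-G-I-B-D has odd length 5, so it cannot be 2-colored; at least 3 colors are needed.
3 colors suffice: color 1 → {A, D, E, G}; color 2 → {C, F, H, I, J}; color 3 → {B}. Every edge joins two different colors.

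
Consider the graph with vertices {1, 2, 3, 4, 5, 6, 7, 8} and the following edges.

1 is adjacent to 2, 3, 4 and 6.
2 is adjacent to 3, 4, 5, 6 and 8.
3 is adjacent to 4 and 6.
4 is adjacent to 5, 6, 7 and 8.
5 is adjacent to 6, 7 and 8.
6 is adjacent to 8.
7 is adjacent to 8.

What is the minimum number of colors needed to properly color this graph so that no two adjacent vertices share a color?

1, 2, 3, 4, 6 are mutually adjacent (a clique of size 5), so at least 5 colors are needed.
5 colors suffice: color red → {4}; color blue → {6, 7}; color green → {2}; color yellow → {1, 5}; color purple → {3, 8}. Every edge joins two different colors.

5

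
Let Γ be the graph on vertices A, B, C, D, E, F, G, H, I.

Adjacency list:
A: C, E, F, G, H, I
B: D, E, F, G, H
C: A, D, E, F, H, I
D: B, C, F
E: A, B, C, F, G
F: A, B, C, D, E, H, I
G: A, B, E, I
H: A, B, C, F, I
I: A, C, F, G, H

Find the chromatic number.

A, C, F, H, I are pairwise adjacent (a clique of size 5), so at least 5 colors are needed.
A valid assignment using 5 colors: A=3, B=2, C=2, D=3, E=4, F=1, G=1, H=4, I=5. Each edge has distinct colors on its endpoints.

5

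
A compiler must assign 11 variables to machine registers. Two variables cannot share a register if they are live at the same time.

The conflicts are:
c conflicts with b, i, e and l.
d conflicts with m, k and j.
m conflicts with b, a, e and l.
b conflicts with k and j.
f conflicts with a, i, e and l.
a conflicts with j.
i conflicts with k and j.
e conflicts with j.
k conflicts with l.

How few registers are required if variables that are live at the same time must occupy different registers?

m and l conflict, so at least 2 registers are needed.
2 registers suffice: c=1, d=2, m=1, b=2, f=1, a=2, i=2, e=2, k=1, l=2, j=1. No two conflicting variables share a register.

2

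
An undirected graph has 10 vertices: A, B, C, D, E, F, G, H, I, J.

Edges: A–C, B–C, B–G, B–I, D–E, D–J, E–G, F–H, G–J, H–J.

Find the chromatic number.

A and C are adjacent, so at least 2 colors are needed.
2 colors suffice: color 1 → {A, B, E, F, J}; color 2 → {C, D, G, H, I}. No two adjacent vertices share a color.

2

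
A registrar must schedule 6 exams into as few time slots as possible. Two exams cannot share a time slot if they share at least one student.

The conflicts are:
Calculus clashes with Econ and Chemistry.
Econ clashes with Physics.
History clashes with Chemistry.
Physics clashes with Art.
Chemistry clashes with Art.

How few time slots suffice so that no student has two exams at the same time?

3

The cycle Physics-Art-Chemistry-Calculus-Econ-Physics has odd length 5, so it cannot be 2-colored; at least 3 time slots are needed.
3 time slots suffice: time slot 1 → {Econ, Chemistry}; time slot 2 → {Calculus, History, Art}; time slot 3 → {Physics}. Each listed conflict is separated.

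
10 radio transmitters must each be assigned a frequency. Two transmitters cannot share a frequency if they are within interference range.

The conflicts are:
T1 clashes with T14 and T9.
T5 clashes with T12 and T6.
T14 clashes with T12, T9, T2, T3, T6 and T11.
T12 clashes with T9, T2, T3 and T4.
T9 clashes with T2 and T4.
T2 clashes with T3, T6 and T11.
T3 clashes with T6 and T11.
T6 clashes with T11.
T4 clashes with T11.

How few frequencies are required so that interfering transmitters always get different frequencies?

5

T14, T2, T3, T6, T11 all conflict with each other, so at least 5 frequencies are needed.
5 frequencies suffice: T1=2, T5=1, T14=1, T12=3, T9=4, T2=2, T3=5, T6=4, T4=1, T11=3. No two conflicting transmitters share a frequency.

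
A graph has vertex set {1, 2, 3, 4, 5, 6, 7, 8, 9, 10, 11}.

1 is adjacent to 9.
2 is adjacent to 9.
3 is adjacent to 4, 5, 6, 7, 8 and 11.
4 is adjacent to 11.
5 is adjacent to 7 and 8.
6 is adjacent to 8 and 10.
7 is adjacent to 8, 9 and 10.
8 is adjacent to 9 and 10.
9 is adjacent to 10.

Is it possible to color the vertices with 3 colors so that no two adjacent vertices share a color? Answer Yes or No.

No

3, 5, 7, 8 are pairwise adjacent (a clique of size 4), so at least 4 colors are needed.
So 3 colors are not enough.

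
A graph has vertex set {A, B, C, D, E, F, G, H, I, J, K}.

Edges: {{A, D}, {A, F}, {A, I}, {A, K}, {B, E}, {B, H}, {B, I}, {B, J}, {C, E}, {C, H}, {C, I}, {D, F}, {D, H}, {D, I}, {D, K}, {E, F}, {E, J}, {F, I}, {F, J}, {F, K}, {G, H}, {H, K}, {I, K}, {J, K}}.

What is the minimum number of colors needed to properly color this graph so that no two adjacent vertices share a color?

5

A, D, F, I, K are pairwise adjacent (a clique of size 5), so at least 5 colors are needed.
One proper 5-coloring: A=5, B=1, C=1, D=4, E=2, F=3, G=1, H=2, I=2, J=4, K=1. No two adjacent vertices share a color.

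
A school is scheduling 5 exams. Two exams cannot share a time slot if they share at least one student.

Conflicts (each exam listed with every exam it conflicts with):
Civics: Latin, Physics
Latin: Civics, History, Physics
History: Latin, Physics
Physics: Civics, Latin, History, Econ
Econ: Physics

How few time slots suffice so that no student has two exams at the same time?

3

Civics, Latin, Physics are mutually in conflict, so at least 3 time slots are needed.
3 time slots suffice: time slot 1 → {Physics}; time slot 2 → {Latin, Econ}; time slot 3 → {Civics, History}. Every pair that conflicts lands in different time slots.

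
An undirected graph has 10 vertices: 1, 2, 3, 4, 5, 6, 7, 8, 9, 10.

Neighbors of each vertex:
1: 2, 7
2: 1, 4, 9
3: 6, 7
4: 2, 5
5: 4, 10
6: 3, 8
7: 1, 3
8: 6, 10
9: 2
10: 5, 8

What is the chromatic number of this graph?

The cycle 3-6-8-10-5-4-2-1-7-3 has odd length 9, so it cannot be 2-colored; at least 3 colors are needed.
A valid assignment using 3 colors: 1=b, 2=a, 3=b, 4=b, 5=a, 6=a, 7=a, 8=b, 9=b, 10=c. No two adjacent vertices share a color.

3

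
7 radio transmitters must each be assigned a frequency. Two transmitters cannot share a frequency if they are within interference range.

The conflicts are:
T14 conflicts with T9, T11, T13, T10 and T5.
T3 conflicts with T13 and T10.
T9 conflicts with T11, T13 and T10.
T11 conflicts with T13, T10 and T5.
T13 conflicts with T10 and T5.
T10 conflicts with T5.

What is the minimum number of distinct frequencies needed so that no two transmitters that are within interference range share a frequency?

5

T14, T9, T11, T13, T10 all conflict with each other, so at least 5 frequencies are needed.
A valid assignment using 5 frequencies: T14=4, T3=3, T9=5, T11=3, T13=2, T10=1, T5=5. Every pair that conflicts lands in different frequencies.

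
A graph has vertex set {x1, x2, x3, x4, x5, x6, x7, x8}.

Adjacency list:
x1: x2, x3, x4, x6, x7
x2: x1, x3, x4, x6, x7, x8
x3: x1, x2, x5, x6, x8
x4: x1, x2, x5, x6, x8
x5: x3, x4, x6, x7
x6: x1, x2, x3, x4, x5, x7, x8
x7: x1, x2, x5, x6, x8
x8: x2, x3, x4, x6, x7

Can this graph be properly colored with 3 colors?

No

x2, x4, x6, x8 are mutually adjacent (a clique of size 4), so at least 4 colors are needed.
So 3 colors are not enough.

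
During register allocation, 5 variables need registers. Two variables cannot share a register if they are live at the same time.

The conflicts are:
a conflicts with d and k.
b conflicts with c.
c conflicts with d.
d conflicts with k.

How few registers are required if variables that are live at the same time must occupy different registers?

3

a, d, k all conflict with each other, so at least 3 registers are needed.
3 registers suffice: a=3, b=1, c=2, d=1, k=2. Each listed conflict is separated.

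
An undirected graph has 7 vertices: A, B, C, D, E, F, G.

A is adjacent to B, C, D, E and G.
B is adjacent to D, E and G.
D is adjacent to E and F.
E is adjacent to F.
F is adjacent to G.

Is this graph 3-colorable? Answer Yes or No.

A, B, D, E are mutually adjacent (a clique of size 4), so at least 4 colors are needed.
So 3 colors are not enough.

No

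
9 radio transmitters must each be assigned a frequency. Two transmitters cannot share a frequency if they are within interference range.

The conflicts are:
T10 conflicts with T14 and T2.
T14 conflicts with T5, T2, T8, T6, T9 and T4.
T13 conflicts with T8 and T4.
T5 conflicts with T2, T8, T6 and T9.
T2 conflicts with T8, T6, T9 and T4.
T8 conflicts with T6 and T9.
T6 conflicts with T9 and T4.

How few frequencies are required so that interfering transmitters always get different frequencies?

T14, T5, T2, T8, T6, T9 are mutually in conflict, so at least 6 frequencies are needed.
Using 6 frequencies: T10=3, T14=1, T13=1, T5=6, T2=2, T8=4, T6=3, T9=5, T4=4. Every pair that conflicts lands in different frequencies.

6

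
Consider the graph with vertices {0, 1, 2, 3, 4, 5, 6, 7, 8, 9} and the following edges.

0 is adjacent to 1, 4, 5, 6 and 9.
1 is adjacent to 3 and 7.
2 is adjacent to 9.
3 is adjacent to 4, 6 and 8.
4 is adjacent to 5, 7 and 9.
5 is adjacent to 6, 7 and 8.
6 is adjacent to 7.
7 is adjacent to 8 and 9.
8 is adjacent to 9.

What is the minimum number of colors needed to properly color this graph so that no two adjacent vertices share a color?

0, 5, 6 are pairwise adjacent, so at least 3 colors are needed.
3 colors suffice: color red → {0, 2, 3, 7}; color blue → {1, 5, 9}; color green → {4, 6, 8}. No two adjacent vertices share a color.

3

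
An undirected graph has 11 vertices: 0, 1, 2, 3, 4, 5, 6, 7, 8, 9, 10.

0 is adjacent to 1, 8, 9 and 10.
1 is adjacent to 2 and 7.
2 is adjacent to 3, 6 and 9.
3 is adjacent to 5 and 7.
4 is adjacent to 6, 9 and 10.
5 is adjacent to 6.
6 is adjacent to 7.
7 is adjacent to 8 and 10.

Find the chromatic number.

2

0 and 1 are adjacent, so at least 2 colors are needed.
2 colors suffice: 0=a, 1=b, 2=a, 3=b, 4=a, 5=a, 6=b, 7=a, 8=b, 9=b, 10=b. No two adjacent vertices share a color.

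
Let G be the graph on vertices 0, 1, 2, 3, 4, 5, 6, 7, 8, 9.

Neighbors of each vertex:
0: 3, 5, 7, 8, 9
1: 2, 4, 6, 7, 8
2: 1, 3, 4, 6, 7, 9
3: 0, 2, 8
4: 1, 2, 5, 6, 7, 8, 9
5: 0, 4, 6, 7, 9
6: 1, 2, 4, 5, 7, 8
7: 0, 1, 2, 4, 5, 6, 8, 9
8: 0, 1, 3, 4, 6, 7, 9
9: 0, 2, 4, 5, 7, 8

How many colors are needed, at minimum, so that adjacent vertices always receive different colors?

1, 2, 4, 6, 7 form a clique, so at least 5 colors are needed.
5 colors suffice: color red → {3, 7}; color blue → {0, 4}; color green → {2, 5, 8}; color yellow → {6, 9}; color purple → {1}. No two adjacent vertices share a color.

5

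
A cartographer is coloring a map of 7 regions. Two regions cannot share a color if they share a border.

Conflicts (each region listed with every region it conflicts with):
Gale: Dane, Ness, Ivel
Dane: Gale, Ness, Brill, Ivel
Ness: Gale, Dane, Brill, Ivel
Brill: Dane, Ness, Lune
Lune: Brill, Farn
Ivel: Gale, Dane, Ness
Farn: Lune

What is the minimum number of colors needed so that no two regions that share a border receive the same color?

4

Gale, Dane, Ness, Ivel pairwise conflict, so at least 4 colors are needed.
4 colors suffice: color 1 → {Dane, Lune}; color 2 → {Ness, Farn}; color 3 → {Gale, Brill}; color 4 → {Ivel}. No two conflicting regions share a color.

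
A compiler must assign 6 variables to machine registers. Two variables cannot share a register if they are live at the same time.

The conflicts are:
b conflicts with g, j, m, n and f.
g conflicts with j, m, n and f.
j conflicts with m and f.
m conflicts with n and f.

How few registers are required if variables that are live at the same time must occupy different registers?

b, g, j, m, f are mutually in conflict, so at least 5 registers are needed.
Using 5 registers: b=1, g=3, j=5, m=2, n=4, f=4. Each listed conflict is separated.

5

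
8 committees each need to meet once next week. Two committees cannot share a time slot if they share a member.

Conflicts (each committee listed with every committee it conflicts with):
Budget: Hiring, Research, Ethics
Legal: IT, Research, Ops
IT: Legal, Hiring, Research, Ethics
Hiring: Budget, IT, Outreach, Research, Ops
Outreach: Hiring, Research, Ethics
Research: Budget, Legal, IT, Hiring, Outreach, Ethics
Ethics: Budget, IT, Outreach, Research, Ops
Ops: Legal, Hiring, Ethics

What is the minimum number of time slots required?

IT, Hiring, Research pairwise conflict, so at least 3 time slots are needed.
3 time slots suffice: Budget=3, Legal=2, IT=3, Hiring=2, Outreach=3, Research=1, Ethics=2, Ops=1. Each listed conflict is separated.

3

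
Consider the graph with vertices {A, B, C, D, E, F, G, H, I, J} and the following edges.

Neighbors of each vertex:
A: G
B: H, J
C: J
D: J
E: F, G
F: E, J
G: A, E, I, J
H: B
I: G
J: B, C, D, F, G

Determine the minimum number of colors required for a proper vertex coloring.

2

B and J are adjacent, so at least 2 colors are needed.
2 colors suffice: color red → {A, E, H, I, J}; color blue → {B, C, D, F, G}. Every edge joins two different colors.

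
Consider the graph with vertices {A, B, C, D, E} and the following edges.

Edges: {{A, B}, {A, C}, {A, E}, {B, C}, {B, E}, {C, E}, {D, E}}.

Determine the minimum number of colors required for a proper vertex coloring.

A, B, C, E are mutually adjacent (a clique of size 4), so at least 4 colors are needed.
A valid assignment using 4 colors: A=blue, B=yellow, C=green, D=blue, E=red. Every edge joins two different colors.

4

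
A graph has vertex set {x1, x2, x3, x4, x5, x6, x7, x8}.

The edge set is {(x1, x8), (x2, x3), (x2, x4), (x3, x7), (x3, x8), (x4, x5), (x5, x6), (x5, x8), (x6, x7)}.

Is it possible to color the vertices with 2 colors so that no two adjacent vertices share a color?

No

The cycle x5-x6-x7-x3-x8-x5 has odd length 5, so it cannot be 2-colored; at least 3 colors are needed.
So 2 colors are not enough.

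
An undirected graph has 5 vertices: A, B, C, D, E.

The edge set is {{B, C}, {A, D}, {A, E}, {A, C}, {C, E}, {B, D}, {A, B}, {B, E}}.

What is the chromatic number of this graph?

A, B, C, E are mutually adjacent (a clique of size 4), so at least 4 colors are needed.
4 colors suffice: color 1 → {A}; color 2 → {B}; color 3 → {D, E}; color 4 → {C}. No two adjacent vertices share a color.

4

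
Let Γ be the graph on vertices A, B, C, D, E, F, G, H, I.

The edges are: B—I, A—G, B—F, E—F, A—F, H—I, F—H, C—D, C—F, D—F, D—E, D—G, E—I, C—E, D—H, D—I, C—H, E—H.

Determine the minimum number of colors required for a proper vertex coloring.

C, D, E, F, H are mutually adjacent (a clique of size 5), so at least 5 colors are needed.
5 colors suffice: A=2, B=2, C=5, D=2, E=3, F=1, G=1, H=4, I=1. Every edge joins two different colors.

5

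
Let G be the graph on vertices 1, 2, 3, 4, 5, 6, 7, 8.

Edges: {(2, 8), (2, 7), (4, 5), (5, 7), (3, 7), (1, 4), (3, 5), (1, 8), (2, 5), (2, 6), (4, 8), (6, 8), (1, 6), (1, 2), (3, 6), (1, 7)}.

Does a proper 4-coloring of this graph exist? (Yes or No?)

The chromatic number is 4. 1, 2, 6, 8 form a clique, so at least 4 colors are needed.
One proper 4-coloring: 1=red, 2=blue, 3=blue, 4=blue, 5=red, 6=yellow, 7=green, 8=green.
That is already a proper 4-coloring.

Yes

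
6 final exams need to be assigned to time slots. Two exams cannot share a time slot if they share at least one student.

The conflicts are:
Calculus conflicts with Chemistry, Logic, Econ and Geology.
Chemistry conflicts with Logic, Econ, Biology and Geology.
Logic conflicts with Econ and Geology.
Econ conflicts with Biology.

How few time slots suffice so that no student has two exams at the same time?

4

Calculus, Chemistry, Logic, Econ all conflict with each other, so at least 4 time slots are needed.
4 time slots suffice: time slot 1 → {Chemistry}; time slot 2 → {Calculus, Biology}; time slot 3 → {Econ, Geology}; time slot 4 → {Logic}. No two conflicting exams share a time slot.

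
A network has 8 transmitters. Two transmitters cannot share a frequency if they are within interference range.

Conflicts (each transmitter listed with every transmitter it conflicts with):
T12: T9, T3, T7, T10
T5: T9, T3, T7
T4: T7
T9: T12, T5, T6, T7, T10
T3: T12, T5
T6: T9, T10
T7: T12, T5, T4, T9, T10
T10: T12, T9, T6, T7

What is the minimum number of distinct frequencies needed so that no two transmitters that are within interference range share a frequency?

4

T12, T9, T7, T10 pairwise conflict, so at least 4 frequencies are needed.
4 frequencies suffice: frequency 1 → {T4, T9, T3}; frequency 2 → {T6, T7}; frequency 3 → {T12, T5}; frequency 4 → {T10}. Every pair that conflicts lands in different frequencies.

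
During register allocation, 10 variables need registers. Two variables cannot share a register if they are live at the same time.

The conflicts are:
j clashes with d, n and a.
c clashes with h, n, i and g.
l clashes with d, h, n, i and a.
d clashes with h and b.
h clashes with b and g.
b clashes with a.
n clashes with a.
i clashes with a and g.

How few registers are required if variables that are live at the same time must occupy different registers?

3

d, h, b are mutually in conflict, so at least 3 registers are needed.
3 registers suffice: j=2, c=2, l=2, d=3, h=1, b=2, n=1, i=1, a=3, g=3. No two conflicting variables share a register.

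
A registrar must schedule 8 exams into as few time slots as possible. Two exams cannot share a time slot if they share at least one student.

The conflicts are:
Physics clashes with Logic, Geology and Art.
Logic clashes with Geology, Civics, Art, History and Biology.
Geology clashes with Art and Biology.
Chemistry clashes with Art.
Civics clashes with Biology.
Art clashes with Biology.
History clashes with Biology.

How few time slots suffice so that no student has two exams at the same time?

4

Physics, Logic, Geology, Art pairwise conflict, so at least 4 time slots are needed.
A valid assignment using 4 time slots: Physics=3, Logic=1, Geology=4, Chemistry=1, Civics=2, Art=2, History=2, Biology=3. Every pair that conflicts lands in different time slots.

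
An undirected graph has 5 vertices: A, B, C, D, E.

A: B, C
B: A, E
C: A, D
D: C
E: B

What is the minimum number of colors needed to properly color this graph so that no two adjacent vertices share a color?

A and B are adjacent, so at least 2 colors are needed.
2 colors suffice: A=2, B=1, C=1, D=2, E=2. No two adjacent vertices share a color.

2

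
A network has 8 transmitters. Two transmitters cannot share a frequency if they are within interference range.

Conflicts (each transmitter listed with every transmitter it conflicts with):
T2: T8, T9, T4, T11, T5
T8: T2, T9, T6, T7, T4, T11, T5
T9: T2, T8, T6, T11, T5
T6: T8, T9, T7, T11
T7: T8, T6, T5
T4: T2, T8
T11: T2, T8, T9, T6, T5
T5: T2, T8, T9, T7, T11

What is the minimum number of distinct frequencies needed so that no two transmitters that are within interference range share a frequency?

5

T2, T8, T9, T11, T5 all conflict with each other, so at least 5 frequencies are needed.
5 frequencies suffice: frequency 1 → {T8}; frequency 2 → {T6, T4, T5}; frequency 3 → {T7, T11}; frequency 4 → {T9}; frequency 5 → {T2}. No two conflicting transmitters share a frequency.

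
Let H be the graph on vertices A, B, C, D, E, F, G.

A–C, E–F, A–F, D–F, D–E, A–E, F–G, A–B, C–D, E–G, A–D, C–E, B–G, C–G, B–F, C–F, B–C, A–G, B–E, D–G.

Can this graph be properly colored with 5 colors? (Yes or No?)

A, C, D, E, F, G are mutually adjacent (a clique of size 6), so at least 6 colors are needed.
So 5 colors are not enough.

No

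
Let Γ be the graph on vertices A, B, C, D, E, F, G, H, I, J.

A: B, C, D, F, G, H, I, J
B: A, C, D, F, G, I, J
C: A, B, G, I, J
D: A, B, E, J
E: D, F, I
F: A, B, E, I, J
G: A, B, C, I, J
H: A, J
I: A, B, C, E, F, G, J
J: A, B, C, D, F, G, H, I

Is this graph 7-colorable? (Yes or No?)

Yes

The chromatic number is 6. A, B, C, G, I, J form a clique, so at least 6 colors are needed.
6 colors suffice: A=2, B=3, C=5, D=4, E=1, F=5, G=6, H=3, I=4, J=1.
Since 7 ≥ 6, a proper 7-coloring certainly exists.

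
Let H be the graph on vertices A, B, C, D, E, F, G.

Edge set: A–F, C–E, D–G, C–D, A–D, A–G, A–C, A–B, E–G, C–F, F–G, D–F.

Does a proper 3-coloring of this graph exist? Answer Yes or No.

No

A, D, F, G form a clique, so at least 4 colors are needed.
So 3 colors are not enough.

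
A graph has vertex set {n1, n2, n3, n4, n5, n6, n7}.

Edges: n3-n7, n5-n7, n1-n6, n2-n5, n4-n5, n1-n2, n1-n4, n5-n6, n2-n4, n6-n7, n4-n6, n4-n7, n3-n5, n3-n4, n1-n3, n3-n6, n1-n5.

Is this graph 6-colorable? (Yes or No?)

The chromatic number is 5. n3, n4, n5, n6, n7 are pairwise adjacent (a clique of size 5), so at least 5 colors are needed.
5 colors suffice: color red → {n5}; color blue → {n4}; color green → {n2, n3}; color yellow → {n6}; color purple → {n1, n7}.
Since 6 ≥ 5, a proper 6-coloring certainly exists.

Yes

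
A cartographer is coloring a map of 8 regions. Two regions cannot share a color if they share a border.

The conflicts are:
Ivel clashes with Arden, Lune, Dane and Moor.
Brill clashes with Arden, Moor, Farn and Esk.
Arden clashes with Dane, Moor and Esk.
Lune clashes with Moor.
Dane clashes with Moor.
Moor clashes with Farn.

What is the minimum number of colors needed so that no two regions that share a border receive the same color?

Ivel, Arden, Dane, Moor are mutually in conflict, so at least 4 colors are needed.
4 colors suffice: Ivel=3, Brill=3, Arden=2, Lune=2, Dane=4, Moor=1, Farn=2, Esk=1. Each listed conflict is separated.

4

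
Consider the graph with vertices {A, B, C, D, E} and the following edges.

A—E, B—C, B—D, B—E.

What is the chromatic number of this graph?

2

B and D are adjacent, so at least 2 colors are needed.
One proper 2-coloring: A=red, B=red, C=blue, D=blue, E=blue. Each edge has distinct colors on its endpoints.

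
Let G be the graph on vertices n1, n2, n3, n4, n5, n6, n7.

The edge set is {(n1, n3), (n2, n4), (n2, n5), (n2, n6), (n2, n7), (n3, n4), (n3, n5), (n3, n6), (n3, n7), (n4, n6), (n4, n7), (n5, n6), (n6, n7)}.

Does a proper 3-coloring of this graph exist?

n3, n4, n6, n7 are mutually adjacent (a clique of size 4), so at least 4 colors are needed.
So 3 colors are not enough.

No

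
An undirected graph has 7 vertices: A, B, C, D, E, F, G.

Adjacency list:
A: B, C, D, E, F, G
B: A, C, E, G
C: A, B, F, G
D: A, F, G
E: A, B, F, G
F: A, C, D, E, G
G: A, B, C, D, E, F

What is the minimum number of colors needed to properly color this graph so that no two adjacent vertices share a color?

4

A, C, F, G are mutually adjacent (a clique of size 4), so at least 4 colors are needed.
4 colors suffice: color 1 → {A}; color 2 → {G}; color 3 → {B, F}; color 4 → {C, D, E}. No two adjacent vertices share a color.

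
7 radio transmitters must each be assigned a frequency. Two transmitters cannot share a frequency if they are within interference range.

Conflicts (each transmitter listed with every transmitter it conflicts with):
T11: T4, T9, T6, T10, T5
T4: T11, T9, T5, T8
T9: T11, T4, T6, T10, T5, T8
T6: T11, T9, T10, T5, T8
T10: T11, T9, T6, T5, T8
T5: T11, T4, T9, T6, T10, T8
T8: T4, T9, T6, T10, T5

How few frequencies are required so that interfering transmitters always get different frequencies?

T11, T9, T6, T10, T5 are mutually in conflict, so at least 5 frequencies are needed.
5 frequencies suffice: frequency 1 → {T9}; frequency 2 → {T5}; frequency 3 → {T4, T10}; frequency 4 → {T11, T8}; frequency 5 → {T6}. Every pair that conflicts lands in different frequencies.

5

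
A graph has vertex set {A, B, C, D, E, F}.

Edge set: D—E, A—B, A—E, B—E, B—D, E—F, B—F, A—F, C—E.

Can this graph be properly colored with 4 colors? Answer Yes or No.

Yes

The chromatic number is 4. A, B, E, F are pairwise adjacent (a clique of size 4), so at least 4 colors are needed.
4 colors suffice: color 1 → {E}; color 2 → {B, C}; color 3 → {D, F}; color 4 → {A}.
That is already a proper 4-coloring.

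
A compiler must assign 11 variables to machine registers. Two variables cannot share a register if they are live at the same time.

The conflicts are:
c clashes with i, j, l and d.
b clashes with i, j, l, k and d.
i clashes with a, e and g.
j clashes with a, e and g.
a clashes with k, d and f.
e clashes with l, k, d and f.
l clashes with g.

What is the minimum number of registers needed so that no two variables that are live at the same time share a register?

2

c and i conflict, so at least 2 registers are needed.
Using 2 registers: c=1, b=1, i=2, j=2, a=1, e=1, l=2, g=1, k=2, d=2, f=2. No two conflicting variables share a register.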